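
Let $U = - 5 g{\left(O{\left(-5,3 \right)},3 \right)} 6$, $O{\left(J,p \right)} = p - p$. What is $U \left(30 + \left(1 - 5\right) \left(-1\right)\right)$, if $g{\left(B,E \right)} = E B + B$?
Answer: $0$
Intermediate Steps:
$O{\left(J,p \right)} = 0$
$g{\left(B,E \right)} = B + B E$ ($g{\left(B,E \right)} = B E + B = B + B E$)
$U = 0$ ($U = - 5 \cdot 0 \left(1 + 3\right) 6 = - 5 \cdot 0 \cdot 4 \cdot 6 = \left(-5\right) 0 \cdot 6 = 0 \cdot 6 = 0$)
$U \left(30 + \left(1 - 5\right) \left(-1\right)\right) = 0 \left(30 + \left(1 - 5\right) \left(-1\right)\right) = 0 \left(30 - -4\right) = 0 \left(30 + 4\right) = 0 \cdot 34 = 0$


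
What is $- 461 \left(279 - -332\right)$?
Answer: $-281671$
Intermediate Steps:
$- 461 \left(279 - -332\right) = - 461 \left(279 + 332\right) = \left(-461\right) 611 = -281671$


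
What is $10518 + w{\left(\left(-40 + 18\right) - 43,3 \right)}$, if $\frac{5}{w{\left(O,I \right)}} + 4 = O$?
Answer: $\frac{725737}{69} \approx 10518.0$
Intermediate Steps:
$w{\left(O,I \right)} = \frac{5}{-4 + O}$
$10518 + w{\left(\left(-40 + 18\right) - 43,3 \right)} = 10518 + \frac{5}{-4 + \left(\left(-40 + 18\right) - 43\right)} = 10518 + \frac{5}{-4 - 65} = 10518 + \frac{5}{-69} = 10518 + 5 \left(- \frac{1}{69}\right) = 10518 - \frac{5}{69} = \frac{725737}{69}$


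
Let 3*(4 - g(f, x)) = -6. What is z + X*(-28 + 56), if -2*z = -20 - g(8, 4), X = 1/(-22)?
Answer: 129/11 ≈ 11.727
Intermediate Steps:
g(f, x) = 6 (g(f, x) = 4 - ⅓*(-6) = 4 + 2 = 6)
X = -1/22 ≈ -0.045455
z = 13 (z = -(-20 - 1*6)/2 = -(-20 - 6)/2 = -½*(-26) = 13)
z + X*(-28 + 56) = 13 - (-28 + 56)/22 = 13 - 1/22*28 = 13 - 14/11 = 129/11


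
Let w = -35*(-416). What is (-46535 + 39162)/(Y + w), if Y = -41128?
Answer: 7373/26568 ≈ 0.27751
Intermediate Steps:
w = 14560
(-46535 + 39162)/(Y + w) = (-46535 + 39162)/(-41128 + 14560) = -7373/(-26568) = -7373*(-1/26568) = 7373/26568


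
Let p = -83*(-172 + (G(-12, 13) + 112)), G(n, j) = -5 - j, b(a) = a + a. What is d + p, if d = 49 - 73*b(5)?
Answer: 5793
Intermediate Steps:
b(a) = 2*a
p = 6474 (p = -83*(-172 + ((-5 - 1*13) + 112)) = -83*(-172 + ((-5 - 13) + 112)) = -83*(-172 + (-18 + 112)) = -83*(-172 + 94) = -83*(-78) = 6474)
d = -681 (d = 49 - 146*5 = 49 - 73*10 = 49 - 730 = -681)
d + p = -681 + 6474 = 5793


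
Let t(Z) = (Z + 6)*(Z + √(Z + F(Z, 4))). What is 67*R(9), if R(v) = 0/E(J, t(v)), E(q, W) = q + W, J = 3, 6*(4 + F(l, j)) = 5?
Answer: 0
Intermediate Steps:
F(l, j) = -19/6 (F(l, j) = -4 + (⅙)*5 = -4 + ⅚ = -19/6)
t(Z) = (6 + Z)*(Z + √(-19/6 + Z)) (t(Z) = (Z + 6)*(Z + √(Z - 19/6)) = (6 + Z)*(Z + √(-19/6 + Z)))
E(q, W) = W + q
R(v) = 0 (R(v) = 0/((v² + √(-114 + 36*v) + 6*v + v*√(-114 + 36*v)/6) + 3) = 0/(3 + v² + √(-114 + 36*v) + 6*v + v*√(-114 + 36*v)/6) = 0)
67*R(9) = 67*0 = 0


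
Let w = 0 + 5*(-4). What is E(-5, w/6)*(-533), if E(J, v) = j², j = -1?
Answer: -533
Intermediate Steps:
w = -20 (w = 0 - 20 = -20)
E(J, v) = 1 (E(J, v) = (-1)² = 1)
E(-5, w/6)*(-533) = 1*(-533) = -533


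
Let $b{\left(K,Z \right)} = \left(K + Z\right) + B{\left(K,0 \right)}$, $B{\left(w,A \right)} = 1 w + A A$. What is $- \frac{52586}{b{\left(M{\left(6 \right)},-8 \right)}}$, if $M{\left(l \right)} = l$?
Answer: $- \frac{26293}{2} \approx -13147.0$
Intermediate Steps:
$B{\left(w,A \right)} = w + A^{2}$
$b{\left(K,Z \right)} = Z + 2 K$ ($b{\left(K,Z \right)} = \left(K + Z\right) + \left(K + 0^{2}\right) = \left(K + Z\right) + \left(K + 0\right) = \left(K + Z\right) + K = Z + 2 K$)
$- \frac{52586}{b{\left(M{\left(6 \right)},-8 \right)}} = - \frac{52586}{-8 + 2 \cdot 6} = - \frac{52586}{-8 + 12} = - \frac{52586}{4} = \left(-52586\right) \frac{1}{4} = - \frac{26293}{2}$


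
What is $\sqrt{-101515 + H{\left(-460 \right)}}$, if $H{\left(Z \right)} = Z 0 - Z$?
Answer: $i \sqrt{101055} \approx 317.89 i$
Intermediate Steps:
$H{\left(Z \right)} = - Z$ ($H{\left(Z \right)} = 0 - Z = - Z$)
$\sqrt{-101515 + H{\left(-460 \right)}} = \sqrt{-101515 - -460} = \sqrt{-101515 + 460} = \sqrt{-101055} = i \sqrt{101055}$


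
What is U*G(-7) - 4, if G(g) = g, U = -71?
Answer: 493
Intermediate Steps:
U*G(-7) - 4 = -71*(-7) - 4 = 497 - 4 = 493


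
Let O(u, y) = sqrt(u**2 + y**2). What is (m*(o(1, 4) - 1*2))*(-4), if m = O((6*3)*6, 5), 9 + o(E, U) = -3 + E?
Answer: 52*sqrt(11689) ≈ 5622.0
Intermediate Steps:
o(E, U) = -12 + E (o(E, U) = -9 + (-3 + E) = -12 + E)
m = sqrt(11689) (m = sqrt(((6*3)*6)**2 + 5**2) = sqrt((18*6)**2 + 25) = sqrt(108**2 + 25) = sqrt(11664 + 25) = sqrt(11689) ≈ 108.12)
(m*(o(1, 4) - 1*2))*(-4) = (sqrt(11689)*((-12 + 1) - 1*2))*(-4) = (sqrt(11689)*(-11 - 2))*(-4) = (sqrt(11689)*(-13))*(-4) = -13*sqrt(11689)*(-4) = 52*sqrt(11689)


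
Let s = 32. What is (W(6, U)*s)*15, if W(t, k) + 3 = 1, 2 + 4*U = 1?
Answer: -960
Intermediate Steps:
U = -¼ (U = -½ + (¼)*1 = -½ + ¼ = -¼ ≈ -0.25000)
W(t, k) = -2 (W(t, k) = -3 + 1 = -2)
(W(6, U)*s)*15 = -2*32*15 = -64*15 = -960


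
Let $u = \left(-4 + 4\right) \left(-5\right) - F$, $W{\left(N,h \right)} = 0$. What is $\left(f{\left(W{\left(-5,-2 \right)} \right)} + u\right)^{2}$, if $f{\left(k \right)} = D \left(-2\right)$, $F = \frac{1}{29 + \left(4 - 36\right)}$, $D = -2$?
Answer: $\frac{169}{9} \approx 18.778$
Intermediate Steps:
$F = - \frac{1}{3}$ ($F = \frac{1}{29 + \left(4 - 36\right)} = \frac{1}{29 - 32} = \frac{1}{-3} = - \frac{1}{3} \approx -0.33333$)
$f{\left(k \right)} = 4$ ($f{\left(k \right)} = \left(-2\right) \left(-2\right) = 4$)
$u = \frac{1}{3}$ ($u = \left(-4 + 4\right) \left(-5\right) - - \frac{1}{3} = 0 \left(-5\right) + \frac{1}{3} = 0 + \frac{1}{3} = \frac{1}{3} \approx 0.33333$)
$\left(f{\left(W{\left(-5,-2 \right)} \right)} + u\right)^{2} = \left(4 + \frac{1}{3}\right)^{2} = \left(\frac{13}{3}\right)^{2} = \frac{169}{9}$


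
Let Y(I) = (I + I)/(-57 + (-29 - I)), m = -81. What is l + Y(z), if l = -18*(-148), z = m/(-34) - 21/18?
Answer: 2962337/1112 ≈ 2664.0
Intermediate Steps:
z = 62/51 (z = -81/(-34) - 21/18 = -81*(-1/34) - 21*1/18 = 81/34 - 7/6 = 62/51 ≈ 1.2157)
Y(I) = 2*I/(-86 - I) (Y(I) = (2*I)/(-86 - I) = 2*I/(-86 - I))
l = 2664
l + Y(z) = 2664 - 2*62/51/(86 + 62/51) = 2664 - 2*62/51/4448/51 = 2664 - 2*62/51*51/4448 = 2664 - 31/1112 = 2962337/1112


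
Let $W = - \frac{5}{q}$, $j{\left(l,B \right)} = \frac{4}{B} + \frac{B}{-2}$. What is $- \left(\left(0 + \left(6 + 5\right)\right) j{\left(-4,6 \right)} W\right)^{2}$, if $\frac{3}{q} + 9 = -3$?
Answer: $- \frac{2371600}{9} \approx -2.6351 \cdot 10^{5}$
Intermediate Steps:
$q = - \frac{1}{4}$ ($q = \frac{3}{-9 - 3} = \frac{3}{-12} = 3 \left(- \frac{1}{12}\right) = - \frac{1}{4} \approx -0.25$)
$j{\left(l,B \right)} = \frac{4}{B} - \frac{B}{2}$ ($j{\left(l,B \right)} = \frac{4}{B} + B \left(- \frac{1}{2}\right) = \frac{4}{B} - \frac{B}{2}$)
$W = 20$ ($W = - \frac{5}{- \frac{1}{4}} = \left(-5\right) \left(-4\right) = 20$)
$- \left(\left(0 + \left(6 + 5\right)\right) j{\left(-4,6 \right)} W\right)^{2} = - \left(\left(0 + \left(6 + 5\right)\right) \left(\frac{4}{6} - 3\right) 20\right)^{2} = - \left(\left(0 + 11\right) \left(4 \cdot \frac{1}{6} - 3\right) 20\right)^{2} = - \left(11 \left(\frac{2}{3} - 3\right) 20\right)^{2} = - \left(11 \left(- \frac{7}{3}\right) 20\right)^{2} = - \left(\left(- \frac{77}{3}\right) 20\right)^{2} = - \left(- \frac{1540}{3}\right)^{2} = \left(-1\right) \frac{2371600}{9} = - \frac{2371600}{9}$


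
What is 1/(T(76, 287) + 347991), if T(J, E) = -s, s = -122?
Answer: 1/348113 ≈ 2.8726e-6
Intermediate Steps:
T(J, E) = 122 (T(J, E) = -1*(-122) = 122)
1/(T(76, 287) + 347991) = 1/(122 + 347991) = 1/348113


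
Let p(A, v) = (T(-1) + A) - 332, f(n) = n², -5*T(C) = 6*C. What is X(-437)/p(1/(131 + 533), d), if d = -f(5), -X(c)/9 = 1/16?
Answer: 3735/2196502 ≈ 0.0017004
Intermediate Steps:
T(C) = -6*C/5
X(c) = -9/16
d = -25 (d = -1*5² = -1*25 = -25)
p(A, v) = -1654/5 + A (p(A, v) = (-6/5*(-1) + A) - 332 = (6/5 + A) - 332 = -1654/5 + A)
X(-437)/p(1/(131 + 533), d) = -9/(16*(-1654/5 + 1/(131 + 533))) = -9/(16*(-1654/5 + 1/664)) = -9/(16*(-1098251/3320)) = -9/16*(-3320/1098251) = 3735/2196502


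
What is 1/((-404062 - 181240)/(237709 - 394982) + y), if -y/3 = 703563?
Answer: -157273/331953805795 ≈ -4.7378e-7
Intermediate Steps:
y = -2110689 (y = -3*703563 = -2110689)
1/((-404062 - 181240)/(237709 - 394982) + y) = 1/((-404062 - 181240)/(237709 - 394982) - 2110689) = 1/(-585302/(-157273) - 2110689) = 1/(-585302*(-1/157273) - 2110689) = 1/(585302/157273 - 2110689) = 1/(-331953805795/157273) = -157273/331953805795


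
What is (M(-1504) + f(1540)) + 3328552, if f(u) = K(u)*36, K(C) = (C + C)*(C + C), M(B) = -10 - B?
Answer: 344840446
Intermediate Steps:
K(C) = 4*C² (K(C) = (2*C)*(2*C) = 4*C²)
f(u) = 144*u² (f(u) = (4*u²)*36 = 144*u²)
(M(-1504) + f(1540)) + 3328552 = ((-10 - 1*(-1504)) + 144*1540²) + 3328552 = ((-10 + 1504) + 144*2371600) + 3328552 = (1494 + 341510400) + 3328552 = 341511894 + 3328552 = 344840446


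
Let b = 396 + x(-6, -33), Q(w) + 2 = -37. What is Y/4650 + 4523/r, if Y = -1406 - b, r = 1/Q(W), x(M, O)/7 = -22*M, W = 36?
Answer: -410124388/2325 ≈ -1.7640e+5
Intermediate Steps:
Q(w) = -39 (Q(w) = -2 - 37 = -39)
x(M, O) = -154*M (x(M, O) = 7*(-22*M) = -154*M)
b = 1320 (b = 396 - 154*(-6) = 396 + 924 = 1320)
r = -1/39 (r = 1/(-39) = -1/39 ≈ -0.025641)
Y = -2726 (Y = -1406 - 1*1320 = -1406 - 1320 = -2726)
Y/4650 + 4523/r = -2726/4650 + 4523/(-1/39) = -2726*1/4650 + 4523*(-39) = -1363/2325 - 176397 = -410124388/2325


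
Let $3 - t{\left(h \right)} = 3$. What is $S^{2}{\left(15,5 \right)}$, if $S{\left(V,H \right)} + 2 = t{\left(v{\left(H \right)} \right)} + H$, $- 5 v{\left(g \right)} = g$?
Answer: $9$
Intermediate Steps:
$v{\left(g \right)} = - \frac{g}{5}$
$t{\left(h \right)} = 0$ ($t{\left(h \right)} = 3 - 3 = 0$)
$S{\left(V,H \right)} = -2 + H$ ($S{\left(V,H \right)} = -2 + \left(0 + H\right) = -2 + H$)
$S^{2}{\left(15,5 \right)} = \left(-2 + 5\right)^{2} = 3^{2} = 9$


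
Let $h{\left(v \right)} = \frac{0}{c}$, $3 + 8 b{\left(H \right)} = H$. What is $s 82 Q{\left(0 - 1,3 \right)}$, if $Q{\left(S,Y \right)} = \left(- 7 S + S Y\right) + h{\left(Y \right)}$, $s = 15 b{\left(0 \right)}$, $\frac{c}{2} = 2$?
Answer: $-1845$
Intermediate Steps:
$c = 4$ ($c = 2 \cdot 2 = 4$)
$b{\left(H \right)} = - \frac{3}{8} + \frac{H}{8}$
$s = - \frac{45}{8}$ ($s = 15 \left(- \frac{3}{8} + \frac{1}{8} \cdot 0\right) = 15 \left(- \frac{3}{8} + 0\right) = 15 \left(- \frac{3}{8}\right) = - \frac{45}{8} \approx -5.625$)
$h{\left(v \right)} = 0$ ($h{\left(v \right)} = \frac{0}{4} = 0 \cdot \frac{1}{4} = 0$)
$Q{\left(S,Y \right)} = - 7 S + S Y$ ($Q{\left(S,Y \right)} = \left(- 7 S + S Y\right) + 0 = - 7 S + S Y$)
$s 82 Q{\left(0 - 1,3 \right)} = \left(- \frac{45}{8}\right) 82 \left(0 - 1\right) \left(-7 + 3\right) = - \frac{1845 \left(\left(-1\right) \left(-4\right)\right)}{4} = \left(- \frac{1845}{4}\right) 4 = -1845$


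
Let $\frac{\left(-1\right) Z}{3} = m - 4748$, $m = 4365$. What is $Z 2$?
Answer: $2298$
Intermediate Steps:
$Z = 1149$ ($Z = - 3 \left(4365 - 4748\right) = \left(-3\right) \left(-383\right) = 1149$)
$Z 2 = 1149 \cdot 2 = 2298$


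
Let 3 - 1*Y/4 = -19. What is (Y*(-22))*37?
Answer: -71632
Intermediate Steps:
Y = 88 (Y = 12 - 4*(-19) = 12 + 76 = 88)
(Y*(-22))*37 = (88*(-22))*37 = -1936*37 = -71632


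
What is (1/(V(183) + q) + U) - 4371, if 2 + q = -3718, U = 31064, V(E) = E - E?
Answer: 99297959/3720 ≈ 26693.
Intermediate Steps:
V(E) = 0
q = -3720 (q = -2 - 3718 = -3720)
(1/(V(183) + q) + U) - 4371 = (1/(0 - 3720) + 31064) - 4371 = (1/(-3720) + 31064) - 4371 = (-1/3720 + 31064) - 4371 = 115558079/3720 - 4371 = 99297959/3720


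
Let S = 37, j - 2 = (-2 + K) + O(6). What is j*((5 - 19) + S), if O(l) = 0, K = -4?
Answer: -92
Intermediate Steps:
j = -4 (j = 2 + ((-2 - 4) + 0) = 2 + (-6 + 0) = 2 - 6 = -4)
j*((5 - 19) + S) = -4*((5 - 19) + 37) = -4*(-14 + 37) = -4*23 = -92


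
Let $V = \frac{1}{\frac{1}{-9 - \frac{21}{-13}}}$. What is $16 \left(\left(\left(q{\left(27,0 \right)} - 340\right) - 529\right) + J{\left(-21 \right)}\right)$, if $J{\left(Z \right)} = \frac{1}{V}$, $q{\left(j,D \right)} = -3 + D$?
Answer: $- \frac{83725}{6} \approx -13954.0$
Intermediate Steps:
$V = - \frac{96}{13}$ ($V = \frac{1}{\frac{1}{-9 - - \frac{21}{13}}} = \frac{1}{\frac{1}{-9 + \frac{21}{13}}} = \frac{1}{\frac{1}{- \frac{96}{13}}} = \frac{1}{- \frac{13}{96}} = - \frac{96}{13} \approx -7.3846$)
$J{\left(Z \right)} = - \frac{13}{96}$ ($J{\left(Z \right)} = \frac{1}{- \frac{96}{13}} = - \frac{13}{96}$)
$16 \left(\left(\left(q{\left(27,0 \right)} - 340\right) - 529\right) + J{\left(-21 \right)}\right) = 16 \left(\left(\left(\left(-3 + 0\right) - 340\right) - 529\right) - \frac{13}{96}\right) = 16 \left(\left(\left(-3 - 340\right) - 529\right) - \frac{13}{96}\right) = 16 \left(\left(-343 - 529\right) - \frac{13}{96}\right) = 16 \left(-872 - \frac{13}{96}\right) = 16 \left(- \frac{83725}{96}\right) = - \frac{83725}{6}$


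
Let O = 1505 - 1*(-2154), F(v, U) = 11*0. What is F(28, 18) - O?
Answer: -3659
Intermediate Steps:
F(v, U) = 0
O = 3659 (O = 1505 + 2154 = 3659)
F(28, 18) - O = 0 - 1*3659 = 0 - 3659 = -3659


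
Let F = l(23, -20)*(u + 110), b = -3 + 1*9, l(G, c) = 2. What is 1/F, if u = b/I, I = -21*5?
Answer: 35/7696 ≈ 0.0045478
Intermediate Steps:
I = -105
b = 6 (b = -3 + 9 = 6)
u = -2/35 (u = 6/(-105) = 6*(-1/105) = -2/35 ≈ -0.057143)
F = 7696/35 (F = 2*(-2/35 + 110) = 2*(3848/35) = 7696/35 ≈ 219.89)
1/F = 1/(7696/35) = 35/7696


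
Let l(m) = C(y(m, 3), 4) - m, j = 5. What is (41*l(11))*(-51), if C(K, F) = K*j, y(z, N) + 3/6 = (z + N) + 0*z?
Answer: -236283/2 ≈ -1.1814e+5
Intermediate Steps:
y(z, N) = -½ + N + z (y(z, N) = -½ + ((z + N) + 0*z) = -½ + ((N + z) + 0) = -½ + (N + z) = -½ + N + z)
C(K, F) = 5*K (C(K, F) = K*5 = 5*K)
l(m) = 25/2 + 4*m (l(m) = 5*(-½ + 3 + m) - m = 5*(5/2 + m) - m = (25/2 + 5*m) - m = 25/2 + 4*m)
(41*l(11))*(-51) = (41*(25/2 + 4*11))*(-51) = (41*(25/2 + 44))*(-51) = (41*(113/2))*(-51) = (4633/2)*(-51) = -236283/2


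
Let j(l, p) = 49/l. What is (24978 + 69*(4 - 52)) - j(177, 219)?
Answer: 3834833/177 ≈ 21666.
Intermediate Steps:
(24978 + 69*(4 - 52)) - j(177, 219) = (24978 + 69*(4 - 52)) - 49/177 = (24978 + 69*(-48)) - 49/177 = (24978 - 3312) - 1*49/177 = 21666 - 49/177 = 3834833/177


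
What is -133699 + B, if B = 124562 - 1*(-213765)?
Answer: 204628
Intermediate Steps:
B = 338327 (B = 124562 + 213765 = 338327)
-133699 + B = -133699 + 338327 = 204628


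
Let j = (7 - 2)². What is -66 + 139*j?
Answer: 3409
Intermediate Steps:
j = 25 (j = 5² = 25)
-66 + 139*j = -66 + 139*25 = -66 + 3475 = 3409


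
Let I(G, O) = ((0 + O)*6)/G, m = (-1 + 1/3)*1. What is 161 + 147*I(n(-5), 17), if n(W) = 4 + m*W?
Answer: 24262/11 ≈ 2205.6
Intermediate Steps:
m = -2/3 (m = (-1 + 1*(1/3))*1 = (-1 + 1/3)*1 = -2/3*1 = -2/3 ≈ -0.66667)
n(W) = 4 - 2*W/3
I(G, O) = 6*O/G (I(G, O) = (O*6)/G = (6*O)/G = 6*O/G)
161 + 147*I(n(-5), 17) = 161 + 147*(6*17/(4 - 2/3*(-5))) = 161 + 147*(6*17/(4 + 10/3)) = 161 + 147*(6*17/(22/3)) = 161 + 147*(6*17*(3/22)) = 161 + 147*(153/11) = 161 + 22491/11 = 24262/11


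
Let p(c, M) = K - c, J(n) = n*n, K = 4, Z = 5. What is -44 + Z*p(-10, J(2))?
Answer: 26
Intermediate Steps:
J(n) = n**2
p(c, M) = 4 - c
-44 + Z*p(-10, J(2)) = -44 + 5*(4 - 1*(-10)) = -44 + 5*(4 + 10) = -44 + 5*14 = -44 + 70 = 26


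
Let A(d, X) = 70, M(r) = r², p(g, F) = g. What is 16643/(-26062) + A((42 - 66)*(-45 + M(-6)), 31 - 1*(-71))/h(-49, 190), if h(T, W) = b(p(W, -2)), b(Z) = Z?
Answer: -133783/495178 ≈ -0.27017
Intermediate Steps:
h(T, W) = W
16643/(-26062) + A((42 - 66)*(-45 + M(-6)), 31 - 1*(-71))/h(-49, 190) = 16643/(-26062) + 70/190 = 16643*(-1/26062) + 70*(1/190) = -16643/26062 + 7/19 = -133783/495178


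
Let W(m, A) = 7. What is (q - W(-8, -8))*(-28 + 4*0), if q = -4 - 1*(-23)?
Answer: -336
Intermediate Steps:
q = 19 (q = -4 + 23 = 19)
(q - W(-8, -8))*(-28 + 4*0) = (19 - 1*7)*(-28 + 4*0) = (19 - 7)*(-28 + 0) = 12*(-28) = -336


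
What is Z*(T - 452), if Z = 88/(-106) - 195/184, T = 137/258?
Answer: 2146824449/2516016 ≈ 853.26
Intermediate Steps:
T = 137/258 (T = 137*(1/258) = 137/258 ≈ 0.53101)
Z = -18431/9752 (Z = 88*(-1/106) - 195*1/184 = -44/53 - 195/184 = -18431/9752 ≈ -1.8900)
Z*(T - 452) = -18431*(137/258 - 452)/9752 = -18431/9752*(-116479/258) = 2146824449/2516016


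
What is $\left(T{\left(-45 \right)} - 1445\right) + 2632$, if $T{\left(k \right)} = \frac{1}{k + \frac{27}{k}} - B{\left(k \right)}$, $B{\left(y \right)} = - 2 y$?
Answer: $\frac{250111}{228} \approx 1097.0$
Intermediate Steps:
$T{\left(k \right)} = \frac{1}{k + \frac{27}{k}} + 2 k$ ($T{\left(k \right)} = \frac{1}{k + \frac{27}{k}} - - 2 k = \frac{1}{k + \frac{27}{k}} + 2 k$)
$\left(T{\left(-45 \right)} - 1445\right) + 2632 = \left(- \frac{45 \left(55 + 2 \left(-45\right)^{2}\right)}{27 + \left(-45\right)^{2}} - 1445\right) + 2632 = \left(- \frac{45 \left(55 + 2 \cdot 2025\right)}{27 + 2025} - 1445\right) + 2632 = \left(- \frac{45 \left(55 + 4050\right)}{2052} - 1445\right) + 2632 = \left(\left(-45\right) \frac{1}{2052} \cdot 4105 - 1445\right) + 2632 = \left(- \frac{20525}{228} - 1445\right) + 2632 = - \frac{349985}{228} + 2632 = \frac{250111}{228}$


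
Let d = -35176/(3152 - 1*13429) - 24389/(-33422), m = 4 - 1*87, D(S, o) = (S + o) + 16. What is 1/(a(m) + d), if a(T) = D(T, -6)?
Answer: -343477894/23647588237 ≈ -0.014525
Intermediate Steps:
D(S, o) = 16 + S + o
m = -83 (m = 4 - 87 = -83)
a(T) = 10 + T (a(T) = 16 + T - 6 = 10 + T)
d = 1426298025/343477894 (d = -35176/(3152 - 13429) - 24389*(-1/33422) = -35176/(-10277) + 24389/33422 = -35176*(-1/10277) + 24389/33422 = 35176/10277 + 24389/33422 = 1426298025/343477894 ≈ 4.1525)
1/(a(m) + d) = 1/((10 - 83) + 1426298025/343477894) = 1/(-73 + 1426298025/343477894) = 1/(-23647588237/343477894) = -343477894/23647588237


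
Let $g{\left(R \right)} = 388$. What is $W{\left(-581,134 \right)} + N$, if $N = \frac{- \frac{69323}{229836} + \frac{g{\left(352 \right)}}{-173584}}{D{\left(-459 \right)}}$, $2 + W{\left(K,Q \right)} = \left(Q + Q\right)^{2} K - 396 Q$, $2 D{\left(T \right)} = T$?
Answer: $- \frac{11955234582245115515}{286128065169} \approx -4.1783 \cdot 10^{7}$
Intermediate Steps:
$D{\left(T \right)} = \frac{T}{2}$
$W{\left(K,Q \right)} = -2 - 396 Q + 4 K Q^{2}$ ($W{\left(K,Q \right)} = -2 + \left(\left(Q + Q\right)^{2} K - 396 Q\right) = -2 + \left(\left(2 Q\right)^{2} K - 396 Q\right) = -2 + \left(4 Q^{2} K - 396 Q\right) = -2 + \left(4 K Q^{2} - 396 Q\right) = -2 + \left(- 396 Q + 4 K Q^{2}\right) = -2 - 396 Q + 4 K Q^{2}$)
$N = \frac{378829375}{286128065169}$ ($N = \frac{- \frac{69323}{229836} + \frac{388}{-173584}}{\frac{1}{2} \left(-459\right)} = \frac{\left(-69323\right) \frac{1}{229836} + 388 \left(- \frac{1}{173584}\right)}{- \frac{459}{2}} = \left(- \frac{69323}{229836} - \frac{97}{43396}\right) \left(- \frac{2}{459}\right) = \left(- \frac{378829375}{1246745382}\right) \left(- \frac{2}{459}\right) = \frac{378829375}{286128065169} \approx 0.001324$)
$W{\left(-581,134 \right)} + N = \left(-2 - 53064 + 4 \left(-581\right) 134^{2}\right) + \frac{378829375}{286128065169} = \left(-2 - 53064 + 4 \left(-581\right) 17956\right) + \frac{378829375}{286128065169} = \left(-2 - 53064 - 41729744\right) + \frac{378829375}{286128065169} = -41782810 + \frac{378829375}{286128065169} = - \frac{11955234582245115515}{286128065169}$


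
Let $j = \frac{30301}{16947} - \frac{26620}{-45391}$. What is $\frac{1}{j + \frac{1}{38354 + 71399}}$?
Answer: $\frac{12060933982083}{28638145679860} \approx 0.42115$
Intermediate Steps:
$j = \frac{1826521831}{769241277}$ ($j = 30301 \cdot \frac{1}{16947} - - \frac{26620}{45391} = \frac{30301}{16947} + \frac{26620}{45391} = \frac{1826521831}{769241277} \approx 2.3744$)
$\frac{1}{j + \frac{1}{38354 + 71399}} = \frac{1}{\frac{1826521831}{769241277} + \frac{1}{38354 + 71399}} = \frac{1}{\frac{1826521831}{769241277} + \frac{1}{109753}} = \frac{1}{\frac{28638145679860}{12060933982083}} = \frac{12060933982083}{28638145679860}$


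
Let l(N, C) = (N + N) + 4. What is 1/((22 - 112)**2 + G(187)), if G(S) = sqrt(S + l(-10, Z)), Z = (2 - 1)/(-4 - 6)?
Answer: 900/7289981 - sqrt(19)/21869943 ≈ 0.00012326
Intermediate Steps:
Z = -1/10 (Z = 1/(-10) = 1*(-1/10) = -1/10 ≈ -0.10000)
l(N, C) = 4 + 2*N (l(N, C) = 2*N + 4 = 4 + 2*N)
G(S) = sqrt(-16 + S) (G(S) = sqrt(S + (4 + 2*(-10))) = sqrt(S + (4 - 20)) = sqrt(S - 16) = sqrt(-16 + S))
1/((22 - 112)**2 + G(187)) = 1/((22 - 112)**2 + sqrt(-16 + 187)) = 1/((-90)**2 + sqrt(171)) = 1/(8100 + 3*sqrt(19))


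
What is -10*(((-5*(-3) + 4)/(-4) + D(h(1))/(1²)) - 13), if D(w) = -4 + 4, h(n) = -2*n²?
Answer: 355/2 ≈ 177.50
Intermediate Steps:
D(w) = 0
-10*(((-5*(-3) + 4)/(-4) + D(h(1))/(1²)) - 13) = -10*(((-5*(-3) + 4)/(-4) + 0/(1²)) - 13) = -10*(((15 + 4)*(-¼) + 0/1) - 13) = -10*((19*(-¼) + 0*1) - 13) = -10*((-19/4 + 0) - 13) = -10*(-19/4 - 13) = -10*(-71/4) = 355/2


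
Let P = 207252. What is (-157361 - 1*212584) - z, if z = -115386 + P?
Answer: -461811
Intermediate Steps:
z = 91866 (z = -115386 + 207252 = 91866)
(-157361 - 1*212584) - z = (-157361 - 1*212584) - 1*91866 = (-157361 - 212584) - 91866 = -369945 - 91866 = -461811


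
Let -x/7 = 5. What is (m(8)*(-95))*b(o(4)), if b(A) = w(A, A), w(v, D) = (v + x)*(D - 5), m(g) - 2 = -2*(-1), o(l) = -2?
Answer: -98420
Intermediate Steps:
x = -35 (x = -7*5 = -35)
m(g) = 4 (m(g) = 2 - 2*(-1) = 2 + 2 = 4)
w(v, D) = (-35 + v)*(-5 + D) (w(v, D) = (v - 35)*(D - 5) = (-35 + v)*(-5 + D))
b(A) = 175 + A² - 40*A (b(A) = 175 - 35*A - 5*A + A*A = 175 - 35*A - 5*A + A² = 175 + A² - 40*A)
(m(8)*(-95))*b(o(4)) = (4*(-95))*(175 + (-2)² - 40*(-2)) = -380*(175 + 4 + 80) = -380*259 = -98420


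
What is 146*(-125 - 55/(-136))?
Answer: -1236985/68 ≈ -18191.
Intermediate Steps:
146*(-125 - 55/(-136)) = 146*(-125 - 55*(-1/136)) = 146*(-125 + 55/136) = 146*(-16945/136) = -1236985/68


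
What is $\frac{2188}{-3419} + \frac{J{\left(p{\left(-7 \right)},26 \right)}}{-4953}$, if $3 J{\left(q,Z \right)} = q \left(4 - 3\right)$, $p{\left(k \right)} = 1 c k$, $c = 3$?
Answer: $- \frac{831787}{1302639} \approx -0.63854$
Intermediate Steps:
$p{\left(k \right)} = 3 k$ ($p{\left(k \right)} = 1 \cdot 3 k = 3 k$)
$J{\left(q,Z \right)} = \frac{q}{3}$ ($J{\left(q,Z \right)} = \frac{q \left(4 - 3\right)}{3} = \frac{q 1}{3} = \frac{q}{3}$)
$\frac{2188}{-3419} + \frac{J{\left(p{\left(-7 \right)},26 \right)}}{-4953} = \frac{2188}{-3419} + \frac{\frac{1}{3} \cdot 3 \left(-7\right)}{-4953} = 2188 \left(- \frac{1}{3419}\right) + \frac{1}{3} \left(-21\right) \left(- \frac{1}{4953}\right) = - \frac{2188}{3419} - - \frac{7}{4953} = - \frac{2188}{3419} + \frac{7}{4953} = - \frac{831787}{1302639}$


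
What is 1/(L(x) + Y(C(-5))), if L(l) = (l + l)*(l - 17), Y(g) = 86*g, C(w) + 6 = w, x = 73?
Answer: 1/7230 ≈ 0.00013831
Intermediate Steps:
C(w) = -6 + w
L(l) = 2*l*(-17 + l) (L(l) = (2*l)*(-17 + l) = 2*l*(-17 + l))
1/(L(x) + Y(C(-5))) = 1/(2*73*(-17 + 73) + 86*(-6 - 5)) = 1/(2*73*56 + 86*(-11)) = 1/(8176 - 946) = 1/7230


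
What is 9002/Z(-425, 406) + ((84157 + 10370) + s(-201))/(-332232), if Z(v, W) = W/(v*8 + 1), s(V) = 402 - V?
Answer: -121019121999/1605788 ≈ -75364.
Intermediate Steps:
Z(v, W) = W/(1 + 8*v) (Z(v, W) = W/(8*v + 1) = W/(1 + 8*v))
9002/Z(-425, 406) + ((84157 + 10370) + s(-201))/(-332232) = 9002/((406/(1 + 8*(-425)))) + ((84157 + 10370) + (402 - 1*(-201)))/(-332232) = 9002/((406/(1 - 3400))) + (94527 + (402 + 201))*(-1/332232) = 9002/((406/(-3399))) + (94527 + 603)*(-1/332232) = 9002/((406*(-1/3399))) + 95130*(-1/332232) = 9002/(-406/3399) - 15855/55372 = 9002*(-3399/406) - 15855/55372 = -2185557/29 - 15855/55372 = -121019121999/1605788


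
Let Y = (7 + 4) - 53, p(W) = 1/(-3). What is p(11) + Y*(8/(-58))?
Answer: 475/87 ≈ 5.4598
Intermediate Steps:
p(W) = -⅓
Y = -42 (Y = 11 - 53 = -42)
p(11) + Y*(8/(-58)) = -⅓ - 336/(-58) = -⅓ - 336*(-1)/58 = -⅓ - 42*(-4/29) = -⅓ + 168/29 = 475/87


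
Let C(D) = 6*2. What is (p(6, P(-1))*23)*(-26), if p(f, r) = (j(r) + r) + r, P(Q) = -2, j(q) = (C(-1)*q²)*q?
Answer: 59800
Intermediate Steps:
C(D) = 12
j(q) = 12*q³ (j(q) = (12*q²)*q = 12*q³)
p(f, r) = 2*r + 12*r³ (p(f, r) = (12*r³ + r) + r = (r + 12*r³) + r = 2*r + 12*r³)
(p(6, P(-1))*23)*(-26) = ((2*(-2) + 12*(-2)³)*23)*(-26) = ((-4 + 12*(-8))*23)*(-26) = ((-4 - 96)*23)*(-26) = -100*23*(-26) = -2300*(-26) = 59800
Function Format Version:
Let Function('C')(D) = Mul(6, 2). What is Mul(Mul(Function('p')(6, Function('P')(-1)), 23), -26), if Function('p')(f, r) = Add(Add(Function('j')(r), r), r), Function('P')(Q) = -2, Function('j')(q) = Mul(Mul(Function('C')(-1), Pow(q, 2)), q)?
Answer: 59800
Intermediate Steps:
Function('C')(D) = 12
Function('j')(q) = Mul(12, Pow(q, 3)) (Function('j')(q) = Mul(Mul(12, Pow(q, 2)), q) = Mul(12, Pow(q, 3)))
Function('p')(f, r) = Add(Mul(2, r), Mul(12, Pow(r, 3))) (Function('p')(f, r) = Add(Add(Mul(12, Pow(r, 3)), r), r) = Add(Add(r, Mul(12, Pow(r, 3))), r) = Add(Mul(2, r), Mul(12, Pow(r, 3))))
Mul(Mul(Function('p')(6, Function('P')(-1)), 23), -26) = Mul(Mul(Add(Mul(2, -2), Mul(12, Pow(-2, 3))), 23), -26) = Mul(Mul(Add(-4, Mul(12, -8)), 23), -26) = Mul(Mul(Add(-4, -96), 23), -26) = Mul(Mul(-100, 23), -26) = Mul(-2300, -26) = 59800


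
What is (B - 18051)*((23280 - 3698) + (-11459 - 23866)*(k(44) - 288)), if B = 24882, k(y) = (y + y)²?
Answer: -1799036874558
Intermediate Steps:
k(y) = 4*y² (k(y) = (2*y)² = 4*y²)
(B - 18051)*((23280 - 3698) + (-11459 - 23866)*(k(44) - 288)) = (24882 - 18051)*((23280 - 3698) + (-11459 - 23866)*(4*44² - 288)) = 6831*(19582 - 35325*(4*1936 - 288)) = 6831*(19582 - 35325*(7744 - 288)) = 6831*(19582 - 35325*7456) = 6831*(19582 - 263383200) = 6831*(-263363618) = -1799036874558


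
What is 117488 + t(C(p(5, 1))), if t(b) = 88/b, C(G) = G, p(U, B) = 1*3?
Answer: 352552/3 ≈ 1.1752e+5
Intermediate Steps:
p(U, B) = 3
117488 + t(C(p(5, 1))) = 117488 + 88/3 = 352552/3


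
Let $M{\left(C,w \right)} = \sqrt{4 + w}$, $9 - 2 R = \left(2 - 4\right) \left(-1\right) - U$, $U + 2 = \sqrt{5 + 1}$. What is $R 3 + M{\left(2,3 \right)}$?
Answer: $\frac{15}{2} + \sqrt{7} + \frac{3 \sqrt{6}}{2} \approx 13.82$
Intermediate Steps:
$U = -2 + \sqrt{6}$ ($U = -2 + \sqrt{5 + 1} = -2 + \sqrt{6} \approx 0.44949$)
$R = \frac{5}{2} + \frac{\sqrt{6}}{2}$ ($R = \frac{9}{2} - \frac{\left(2 - 4\right) \left(-1\right) - \left(-2 + \sqrt{6}\right)}{2} = \frac{9}{2} - \frac{\left(-2\right) \left(-1\right) + \left(2 - \sqrt{6}\right)}{2} = \frac{9}{2} - \frac{2 + \left(2 - \sqrt{6}\right)}{2} = \frac{9}{2} - \frac{4 - \sqrt{6}}{2} = \frac{9}{2} - \left(2 - \frac{\sqrt{6}}{2}\right) = \frac{5}{2} + \frac{\sqrt{6}}{2} \approx 3.7247$)
$R 3 + M{\left(2,3 \right)} = \left(\frac{5}{2} + \frac{\sqrt{6}}{2}\right) 3 + \sqrt{4 + 3} = \left(\frac{15}{2} + \frac{3 \sqrt{6}}{2}\right) + \sqrt{7} = \frac{15}{2} + \sqrt{7} + \frac{3 \sqrt{6}}{2}$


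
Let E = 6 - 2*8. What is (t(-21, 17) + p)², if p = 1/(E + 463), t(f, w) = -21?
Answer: 90478144/205209 ≈ 440.91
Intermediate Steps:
E = -10 (E = 6 - 16 = -10)
p = 1/453 (p = 1/(-10 + 463) = 1/453 ≈ 0.0022075)
(t(-21, 17) + p)² = (-21 + 1/453)² = (-9512/453)² = 90478144/205209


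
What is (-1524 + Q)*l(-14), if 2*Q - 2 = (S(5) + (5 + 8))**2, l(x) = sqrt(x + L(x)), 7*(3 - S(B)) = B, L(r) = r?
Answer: -137805*I*sqrt(7)/49 ≈ -7440.8*I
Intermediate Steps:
S(B) = 3 - B/7
l(x) = sqrt(2)*sqrt(x) (l(x) = sqrt(x + x) = sqrt(2*x) = sqrt(2)*sqrt(x))
Q = 11547/98 (Q = 1 + ((3 - 1/7*5) + (5 + 8))**2/2 = 1 + ((3 - 5/7) + 13)**2/2 = 1 + (16/7 + 13)**2/2 = 1 + (107/7)**2/2 = 1 + (1/2)*(11449/49) = 1 + 11449/98 = 11547/98 ≈ 117.83)
(-1524 + Q)*l(-14) = (-1524 + 11547/98)*(sqrt(2)*sqrt(-14)) = -137805*sqrt(2)*I*sqrt(14)/98 = -137805*I*sqrt(7)/49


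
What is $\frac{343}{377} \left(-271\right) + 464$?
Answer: $\frac{81975}{377} \approx 217.44$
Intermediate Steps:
$\frac{343}{377} \left(-271\right) + 464 = - \frac{92953}{377} + 464 = \frac{81975}{377}$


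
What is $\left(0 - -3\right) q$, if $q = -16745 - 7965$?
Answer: $-74130$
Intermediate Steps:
$q = -24710$ ($q = -16745 - 7965 = -24710$)
$\left(0 - -3\right) q = \left(0 - -3\right) \left(-24710\right) = \left(0 + 3\right) \left(-24710\right) = 3 \left(-24710\right) = -74130$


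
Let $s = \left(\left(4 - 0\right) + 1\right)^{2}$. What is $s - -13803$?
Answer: $13828$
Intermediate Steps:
$s = 25$ ($s = \left(\left(4 + 0\right) + 1\right)^{2} = \left(4 + 1\right)^{2} = 5^{2} = 25$)
$s - -13803 = 25 - -13803 = 25 + 13803 = 13828$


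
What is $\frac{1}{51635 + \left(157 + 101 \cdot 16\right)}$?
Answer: $\frac{1}{53408} \approx 1.8724 \cdot 10^{-5}$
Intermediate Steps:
$\frac{1}{51635 + \left(157 + 101 \cdot 16\right)} = \frac{1}{51635 + \left(157 + 1616\right)} = \frac{1}{51635 + 1773} = \frac{1}{53408}$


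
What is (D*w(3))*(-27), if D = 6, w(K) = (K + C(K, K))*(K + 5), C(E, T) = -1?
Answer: -2592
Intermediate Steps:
w(K) = (-1 + K)*(5 + K) (w(K) = (K - 1)*(K + 5) = (-1 + K)*(5 + K))
(D*w(3))*(-27) = (6*(-5 + 3**2 + 4*3))*(-27) = (6*(-5 + 9 + 12))*(-27) = (6*16)*(-27) = 96*(-27) = -2592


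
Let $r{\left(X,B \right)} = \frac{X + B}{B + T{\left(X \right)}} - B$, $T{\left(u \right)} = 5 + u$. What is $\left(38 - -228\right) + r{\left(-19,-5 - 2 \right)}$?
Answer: $\frac{5759}{21} \approx 274.24$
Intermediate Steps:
$r{\left(X,B \right)} = - B + \frac{B + X}{5 + B + X}$ ($r{\left(X,B \right)} = \frac{X + B}{B + \left(5 + X\right)} - B = \frac{B + X}{5 + B + X} - B = - B + \frac{B + X}{5 + B + X}$)
$\left(38 - -228\right) + r{\left(-19,-5 - 2 \right)} = \left(38 - -228\right) + \frac{\left(-5 - 2\right) - 19 - \left(-5 - 2\right)^{2} - \left(-5 - 2\right) \left(5 - 19\right)}{5 - 7 - 19} = \left(38 + 228\right) + \frac{-7 - 19 - \left(-7\right)^{2} - \left(-7\right) \left(-14\right)}{5 - 7 - 19} = 266 + \frac{-7 - 19 - 49 - 98}{-21} = 266 - \frac{-7 - 19 - 49 - 98}{21} = 266 - - \frac{173}{21} = 266 + \frac{173}{21} = \frac{5759}{21}$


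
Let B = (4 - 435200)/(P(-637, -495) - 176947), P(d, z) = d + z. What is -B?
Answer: -435196/178079 ≈ -2.4438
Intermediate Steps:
B = 435196/178079 (B = (4 - 435200)/((-637 - 495) - 176947) = -435196/(-1132 - 176947) = -435196/(-178079) = -435196*(-1/178079) = 435196/178079 ≈ 2.4438)
-B = -1*435196/178079 = -435196/178079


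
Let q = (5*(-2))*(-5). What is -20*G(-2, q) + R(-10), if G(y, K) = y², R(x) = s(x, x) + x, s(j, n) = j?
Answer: -100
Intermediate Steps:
q = 50 (q = -10*(-5) = 50)
R(x) = 2*x (R(x) = x + x = 2*x)
-20*G(-2, q) + R(-10) = -20*(-2)² + 2*(-10) = -20*4 - 20 = -80 - 20 = -100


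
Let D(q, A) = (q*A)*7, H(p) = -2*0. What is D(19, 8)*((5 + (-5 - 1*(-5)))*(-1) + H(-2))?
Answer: -5320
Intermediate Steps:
H(p) = 0
D(q, A) = 7*A*q (D(q, A) = (A*q)*7 = 7*A*q)
D(19, 8)*((5 + (-5 - 1*(-5)))*(-1) + H(-2)) = (7*8*19)*((5 + (-5 - 1*(-5)))*(-1) + 0) = 1064*((5 + (-5 + 5))*(-1) + 0) = 1064*((5 + 0)*(-1) + 0) = 1064*(5*(-1) + 0) = 1064*(-5 + 0) = 1064*(-5) = -5320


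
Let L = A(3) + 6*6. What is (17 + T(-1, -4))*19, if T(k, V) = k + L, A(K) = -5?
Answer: 893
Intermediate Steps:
L = 31 (L = -5 + 6*6 = -5 + 36 = 31)
T(k, V) = 31 + k (T(k, V) = k + 31 = 31 + k)
(17 + T(-1, -4))*19 = (17 + (31 - 1))*19 = (17 + 30)*19 = 47*19 = 893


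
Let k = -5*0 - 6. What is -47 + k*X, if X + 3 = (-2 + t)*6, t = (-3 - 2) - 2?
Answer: 295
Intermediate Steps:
k = -6 (k = 0 - 6 = -6)
t = -7 (t = -5 - 2 = -7)
X = -57 (X = -3 + (-2 - 7)*6 = -3 - 9*6 = -3 - 54 = -57)
-47 + k*X = -47 - 6*(-57) = -47 + 342 = 295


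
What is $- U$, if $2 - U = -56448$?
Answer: $-56450$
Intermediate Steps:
$U = 56450$ ($U = 2 - -56448 = 2 + 56448 = 56450$)
$- U = \left(-1\right) 56450 = -56450$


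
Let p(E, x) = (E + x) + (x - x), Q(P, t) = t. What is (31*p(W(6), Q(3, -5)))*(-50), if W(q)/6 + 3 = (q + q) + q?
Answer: -131750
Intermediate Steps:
W(q) = -18 + 18*q (W(q) = -18 + 6*((q + q) + q) = -18 + 6*(2*q + q) = -18 + 6*(3*q) = -18 + 18*q)
p(E, x) = E + x (p(E, x) = (E + x) + 0 = E + x)
(31*p(W(6), Q(3, -5)))*(-50) = (31*((-18 + 18*6) - 5))*(-50) = (31*((-18 + 108) - 5))*(-50) = (31*(90 - 5))*(-50) = (31*85)*(-50) = 2635*(-50) = -131750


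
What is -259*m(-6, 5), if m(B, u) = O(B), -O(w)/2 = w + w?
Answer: -6216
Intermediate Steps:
O(w) = -4*w (O(w) = -2*(w + w) = -4*w)
m(B, u) = -4*B
-259*m(-6, 5) = -(-1036)*(-6) = -259*24 = -6216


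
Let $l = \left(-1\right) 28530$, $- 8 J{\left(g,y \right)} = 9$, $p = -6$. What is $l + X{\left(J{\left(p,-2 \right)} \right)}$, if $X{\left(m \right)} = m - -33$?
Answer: $- \frac{227985}{8} \approx -28498.0$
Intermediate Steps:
$J{\left(g,y \right)} = - \frac{9}{8}$ ($J{\left(g,y \right)} = \left(- \frac{1}{8}\right) 9 = - \frac{9}{8}$)
$l = -28530$
$X{\left(m \right)} = 33 + m$ ($X{\left(m \right)} = m + 33 = 33 + m$)
$l + X{\left(J{\left(p,-2 \right)} \right)} = -28530 + \left(33 - \frac{9}{8}\right) = -28530 + \frac{255}{8} = - \frac{227985}{8}$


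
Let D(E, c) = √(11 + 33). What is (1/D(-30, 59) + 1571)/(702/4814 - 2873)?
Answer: -3781397/6914960 - 2407*√11/152129120 ≈ -0.54690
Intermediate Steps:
D(E, c) = 2*√11 (D(E, c) = √44 = 2*√11)
(1/D(-30, 59) + 1571)/(702/4814 - 2873) = (1/(2*√11) + 1571)/(702/4814 - 2873) = (√11/22 + 1571)/(702*(1/4814) - 2873) = (1571 + √11/22)/(351/2407 - 2873) = (1571 + √11/22)/(-6914960/2407) = (1571 + √11/22)*(-2407/6914960) = -3781397/6914960 - 2407*√11/152129120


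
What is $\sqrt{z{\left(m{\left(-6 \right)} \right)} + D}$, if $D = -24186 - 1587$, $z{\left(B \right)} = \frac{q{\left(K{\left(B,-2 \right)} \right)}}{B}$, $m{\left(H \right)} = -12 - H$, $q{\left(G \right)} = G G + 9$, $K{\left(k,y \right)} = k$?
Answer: $\frac{3 i \sqrt{11458}}{2} \approx 160.56 i$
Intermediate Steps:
$q{\left(G \right)} = 9 + G^{2}$ ($q{\left(G \right)} = G^{2} + 9 = 9 + G^{2}$)
$z{\left(B \right)} = \frac{9 + B^{2}}{B}$
$D = -25773$ ($D = -24186 - 1587 = -25773$)
$\sqrt{z{\left(m{\left(-6 \right)} \right)} + D} = \sqrt{\left(\left(-12 - -6\right) + \frac{9}{-12 - -6}\right) - 25773} = \sqrt{\left(\left(-12 + 6\right) + \frac{9}{-12 + 6}\right) - 25773} = \sqrt{\left(-6 + \frac{9}{-6}\right) - 25773} = \sqrt{\left(-6 + 9 \left(- \frac{1}{6}\right)\right) - 25773} = \sqrt{\left(-6 - \frac{3}{2}\right) - 25773} = \sqrt{- \frac{15}{2} - 25773} = \sqrt{- \frac{51561}{2}} = \frac{3 i \sqrt{11458}}{2}$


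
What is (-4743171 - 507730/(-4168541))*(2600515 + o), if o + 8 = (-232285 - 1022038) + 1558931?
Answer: -57440230902905519815/4168541 ≈ -1.3779e+13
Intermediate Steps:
o = 304600 (o = -8 + ((-232285 - 1022038) + 1558931) = -8 + (-1254323 + 1558931) = -8 + 304608 = 304600)
(-4743171 - 507730/(-4168541))*(2600515 + o) = (-4743171 - 507730/(-4168541))*(2600515 + 304600) = (-4743171 - 507730*(-1/4168541))*2905115 = (-4743171 + 507730/4168541)*2905115 = -19772102275781/4168541*2905115 = -57440230902905519815/4168541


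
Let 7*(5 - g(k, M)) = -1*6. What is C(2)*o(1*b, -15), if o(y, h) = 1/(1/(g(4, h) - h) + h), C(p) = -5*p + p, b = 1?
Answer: 1168/2183 ≈ 0.53504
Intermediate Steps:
g(k, M) = 41/7 (g(k, M) = 5 - (-1)*6/7 = 5 - 1/7*(-6) = 5 + 6/7 = 41/7)
C(p) = -4*p
o(y, h) = 1/(h + 1/(41/7 - h)) (o(y, h) = 1/(1/(41/7 - h) + h) = 1/(h + 1/(41/7 - h)))
C(2)*o(1*b, -15) = (-4*2)*((41 - 7*(-15))/(7 - 7*(-15)**2 + 41*(-15))) = -8*(41 + 105)/(7 - 7*225 - 615) = -8*146/(7 - 1575 - 615) = -8*146/(-2183) = -(-8)*146/2183 = -8*(-146/2183) = 1168/2183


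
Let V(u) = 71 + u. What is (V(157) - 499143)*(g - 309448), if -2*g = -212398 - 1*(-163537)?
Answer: 284399012025/2 ≈ 1.4220e+11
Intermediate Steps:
g = 48861/2 (g = -(-212398 - 1*(-163537))/2 = -(-212398 + 163537)/2 = -1/2*(-48861) = 48861/2 ≈ 24431.)
(V(157) - 499143)*(g - 309448) = ((71 + 157) - 499143)*(48861/2 - 309448) = (228 - 499143)*(-570035/2) = -498915*(-570035/2) = 284399012025/2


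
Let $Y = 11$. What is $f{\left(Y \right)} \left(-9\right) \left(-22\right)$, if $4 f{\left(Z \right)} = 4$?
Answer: $198$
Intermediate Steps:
$f{\left(Z \right)} = 1$ ($f{\left(Z \right)} = \frac{1}{4} \cdot 4 = 1$)
$f{\left(Y \right)} \left(-9\right) \left(-22\right) = 1 \left(-9\right) \left(-22\right) = \left(-9\right) \left(-22\right) = 198$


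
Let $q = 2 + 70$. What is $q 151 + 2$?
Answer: $10874$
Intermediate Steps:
$q = 72$
$q 151 + 2 = 72 \cdot 151 + 2 = 10872 + 2 = 10874$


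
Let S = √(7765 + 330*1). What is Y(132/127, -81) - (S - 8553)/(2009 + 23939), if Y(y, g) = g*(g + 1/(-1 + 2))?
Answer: 168151593/25948 - √8095/25948 ≈ 6480.3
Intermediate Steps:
S = √8095 (S = √(7765 + 330) = √8095 ≈ 89.972)
Y(y, g) = g*(1 + g) (Y(y, g) = g*(g + 1/1) = g*(g + 1) = g*(1 + g))
Y(132/127, -81) - (S - 8553)/(2009 + 23939) = -81*(1 - 81) - (√8095 - 8553)/(2009 + 23939) = -81*(-80) - (-8553 + √8095)/25948 = 6480 - (-8553 + √8095)/25948 = 6480 - (-8553/25948 + √8095/25948) = 6480 + (8553/25948 - √8095/25948) = 168151593/25948 - √8095/25948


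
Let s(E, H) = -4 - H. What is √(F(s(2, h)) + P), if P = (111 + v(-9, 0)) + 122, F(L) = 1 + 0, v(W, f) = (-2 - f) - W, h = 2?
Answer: √241 ≈ 15.524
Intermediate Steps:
v(W, f) = -2 - W - f
F(L) = 1
P = 240 (P = (111 + (-2 - 1*(-9) - 1*0)) + 122 = (111 + (-2 + 9 + 0)) + 122 = (111 + 7) + 122 = 118 + 122 = 240)
√(F(s(2, h)) + P) = √(1 + 240) = √241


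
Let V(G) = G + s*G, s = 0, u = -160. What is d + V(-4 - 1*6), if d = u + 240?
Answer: 70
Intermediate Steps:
V(G) = G (V(G) = G + 0*G = G + 0 = G)
d = 80 (d = -160 + 240 = 80)
d + V(-4 - 1*6) = 80 + (-4 - 1*6) = 80 + (-4 - 6) = 80 - 10 = 70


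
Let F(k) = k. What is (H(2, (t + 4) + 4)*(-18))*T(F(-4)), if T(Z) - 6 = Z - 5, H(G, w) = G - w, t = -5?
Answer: -54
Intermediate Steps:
T(Z) = 1 + Z (T(Z) = 6 + (Z - 5) = 6 + (-5 + Z) = 1 + Z)
(H(2, (t + 4) + 4)*(-18))*T(F(-4)) = ((2 - ((-5 + 4) + 4))*(-18))*(1 - 4) = ((2 - (-1 + 4))*(-18))*(-3) = ((2 - 1*3)*(-18))*(-3) = ((2 - 3)*(-18))*(-3) = -1*(-18)*(-3) = 18*(-3) = -54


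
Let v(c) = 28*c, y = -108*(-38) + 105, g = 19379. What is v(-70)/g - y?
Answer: -81568171/19379 ≈ -4209.1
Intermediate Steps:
y = 4209 (y = 4104 + 105 = 4209)
v(-70)/g - y = (28*(-70))/19379 - 1*4209 = -1960*1/19379 - 4209 = -1960/19379 - 4209 = -81568171/19379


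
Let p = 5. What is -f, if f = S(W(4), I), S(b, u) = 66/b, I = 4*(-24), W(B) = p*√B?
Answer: -33/5 ≈ -6.6000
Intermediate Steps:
W(B) = 5*√B
I = -96
f = 33/5 (f = 66/((5*√4)) = 66/((5*2)) = 66/10 = 66*(⅒) = 33/5 ≈ 6.6000)
-f = -1*33/5 = -33/5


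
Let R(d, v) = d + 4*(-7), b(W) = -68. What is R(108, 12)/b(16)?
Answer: -20/17 ≈ -1.1765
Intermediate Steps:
R(d, v) = -28 + d (R(d, v) = d - 28 = -28 + d)
R(108, 12)/b(16) = (-28 + 108)/(-68) = 80*(-1/68) = -20/17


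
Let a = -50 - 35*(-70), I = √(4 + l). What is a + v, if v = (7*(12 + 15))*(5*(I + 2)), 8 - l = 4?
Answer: 4290 + 1890*√2 ≈ 6962.9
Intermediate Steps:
l = 4 (l = 8 - 1*4 = 8 - 4 = 4)
I = 2*√2 (I = √(4 + 4) = √8 = 2*√2 ≈ 2.8284)
a = 2400 (a = -50 + 2450 = 2400)
v = 1890 + 1890*√2 (v = (7*(12 + 15))*(5*(2*√2 + 2)) = (7*27)*(5*(2 + 2*√2)) = 189*(10 + 10*√2) = 1890 + 1890*√2 ≈ 4562.9)
a + v = 2400 + (1890 + 1890*√2) = 4290 + 1890*√2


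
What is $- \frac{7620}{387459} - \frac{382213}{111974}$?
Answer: $- \frac{49648369549}{14461778022} \approx -3.4331$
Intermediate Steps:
$- \frac{7620}{387459} - \frac{382213}{111974} = \left(-7620\right) \frac{1}{387459} - \frac{382213}{111974} = - \frac{2540}{129153} - \frac{382213}{111974} = - \frac{49648369549}{14461778022}$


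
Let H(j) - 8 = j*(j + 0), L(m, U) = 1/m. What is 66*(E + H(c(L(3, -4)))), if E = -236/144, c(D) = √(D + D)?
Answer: 2783/6 ≈ 463.83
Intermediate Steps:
c(D) = √2*√D (c(D) = √(2*D) = √2*√D)
H(j) = 8 + j² (H(j) = 8 + j*(j + 0) = 8 + j*j = 8 + j²)
E = -59/36 (E = -236*1/144 = -59/36 ≈ -1.6389)
66*(E + H(c(L(3, -4)))) = 66*(-59/36 + (8 + (√2*√(1/3))²)) = 66*(-59/36 + (8 + (√2*√(⅓))²)) = 66*(-59/36 + (8 + (√2*(√3/3))²)) = 66*(-59/36 + (8 + (√6/3)²)) = 66*(-59/36 + (8 + ⅔)) = 66*(-59/36 + 26/3) = 66*(253/36) = 2783/6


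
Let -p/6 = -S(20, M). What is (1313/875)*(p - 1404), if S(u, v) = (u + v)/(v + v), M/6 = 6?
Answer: -5511974/2625 ≈ -2099.8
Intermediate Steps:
M = 36 (M = 6*6 = 36)
S(u, v) = (u + v)/(2*v) (S(u, v) = (u + v)/((2*v)) = (u + v)*(1/(2*v)) = (u + v)/(2*v))
p = 14/3 (p = -(-6)*(½)*(20 + 36)/36 = -(-6)*(½)*(1/36)*56 = -(-6)*7/9 = -6*(-7/9) = 14/3 ≈ 4.6667)
(1313/875)*(p - 1404) = (1313/875)*(14/3 - 1404) = (1313*(1/875))*(-4198/3) = (1313/875)*(-4198/3) = -5511974/2625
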